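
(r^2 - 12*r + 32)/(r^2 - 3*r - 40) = (r - 4)/(r + 5)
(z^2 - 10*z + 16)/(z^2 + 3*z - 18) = (z^2 - 10*z + 16)/(z^2 + 3*z - 18)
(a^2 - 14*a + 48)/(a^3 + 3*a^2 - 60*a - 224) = (a - 6)/(a^2 + 11*a + 28)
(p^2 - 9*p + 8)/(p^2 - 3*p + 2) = (p - 8)/(p - 2)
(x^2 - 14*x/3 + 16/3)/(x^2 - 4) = (x - 8/3)/(x + 2)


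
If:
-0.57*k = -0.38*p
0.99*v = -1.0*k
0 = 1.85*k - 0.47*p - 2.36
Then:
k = 2.06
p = 3.09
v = -2.08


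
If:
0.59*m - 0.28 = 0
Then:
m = 0.47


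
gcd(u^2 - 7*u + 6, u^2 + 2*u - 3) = u - 1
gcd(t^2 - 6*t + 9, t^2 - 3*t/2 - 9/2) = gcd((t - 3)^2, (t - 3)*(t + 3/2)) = t - 3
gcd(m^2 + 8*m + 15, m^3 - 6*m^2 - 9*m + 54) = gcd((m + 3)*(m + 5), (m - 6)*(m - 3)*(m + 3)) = m + 3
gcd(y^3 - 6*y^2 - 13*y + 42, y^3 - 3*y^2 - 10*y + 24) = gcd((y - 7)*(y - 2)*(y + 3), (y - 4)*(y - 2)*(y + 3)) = y^2 + y - 6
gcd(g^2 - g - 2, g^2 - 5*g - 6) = g + 1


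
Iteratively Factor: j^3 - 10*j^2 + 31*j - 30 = (j - 3)*(j^2 - 7*j + 10) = (j - 3)*(j - 2)*(j - 5)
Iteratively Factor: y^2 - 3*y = (y - 3)*(y)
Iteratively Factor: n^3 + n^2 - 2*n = (n)*(n^2 + n - 2) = n*(n + 2)*(n - 1)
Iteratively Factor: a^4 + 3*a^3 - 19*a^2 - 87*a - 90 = (a + 2)*(a^3 + a^2 - 21*a - 45) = (a + 2)*(a + 3)*(a^2 - 2*a - 15) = (a + 2)*(a + 3)^2*(a - 5)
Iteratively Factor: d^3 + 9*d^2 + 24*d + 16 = (d + 1)*(d^2 + 8*d + 16) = (d + 1)*(d + 4)*(d + 4)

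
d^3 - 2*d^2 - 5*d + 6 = (d - 3)*(d - 1)*(d + 2)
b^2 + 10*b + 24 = (b + 4)*(b + 6)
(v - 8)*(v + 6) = v^2 - 2*v - 48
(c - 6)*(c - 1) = c^2 - 7*c + 6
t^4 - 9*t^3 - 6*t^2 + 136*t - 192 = (t - 8)*(t - 3)*(t - 2)*(t + 4)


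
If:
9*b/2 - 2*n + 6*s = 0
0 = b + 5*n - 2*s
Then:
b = -52*s/49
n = 30*s/49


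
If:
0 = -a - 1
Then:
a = -1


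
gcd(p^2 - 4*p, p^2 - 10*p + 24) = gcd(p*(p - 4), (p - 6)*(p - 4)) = p - 4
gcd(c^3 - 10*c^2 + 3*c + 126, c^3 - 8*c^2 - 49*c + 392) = c - 7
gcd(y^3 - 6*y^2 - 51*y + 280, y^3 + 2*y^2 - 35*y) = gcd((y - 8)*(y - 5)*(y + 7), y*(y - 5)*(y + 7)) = y^2 + 2*y - 35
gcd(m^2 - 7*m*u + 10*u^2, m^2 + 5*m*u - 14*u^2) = -m + 2*u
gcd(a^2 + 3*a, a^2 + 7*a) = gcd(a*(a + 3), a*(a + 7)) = a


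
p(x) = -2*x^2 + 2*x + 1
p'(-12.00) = 50.00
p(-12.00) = -311.00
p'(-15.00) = 62.00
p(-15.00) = -479.00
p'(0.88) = -1.52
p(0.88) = 1.21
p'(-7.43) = 31.72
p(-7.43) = -124.27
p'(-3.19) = 14.76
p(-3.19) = -25.73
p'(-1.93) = 9.72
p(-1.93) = -10.31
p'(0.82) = -1.28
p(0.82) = 1.30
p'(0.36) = 0.56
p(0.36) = 1.46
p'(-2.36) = 11.44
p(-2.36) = -14.86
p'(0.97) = -1.88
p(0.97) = 1.06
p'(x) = 2 - 4*x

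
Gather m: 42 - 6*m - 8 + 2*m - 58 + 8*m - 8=4*m - 32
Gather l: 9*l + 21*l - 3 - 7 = 30*l - 10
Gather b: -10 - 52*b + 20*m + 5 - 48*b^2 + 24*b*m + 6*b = -48*b^2 + b*(24*m - 46) + 20*m - 5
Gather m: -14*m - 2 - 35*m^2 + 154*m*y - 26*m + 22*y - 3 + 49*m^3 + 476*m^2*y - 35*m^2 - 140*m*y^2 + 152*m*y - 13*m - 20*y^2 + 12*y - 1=49*m^3 + m^2*(476*y - 70) + m*(-140*y^2 + 306*y - 53) - 20*y^2 + 34*y - 6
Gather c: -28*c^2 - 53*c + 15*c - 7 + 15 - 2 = -28*c^2 - 38*c + 6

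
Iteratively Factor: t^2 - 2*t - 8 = (t + 2)*(t - 4)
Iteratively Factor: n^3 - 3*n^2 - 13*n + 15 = (n - 5)*(n^2 + 2*n - 3) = (n - 5)*(n + 3)*(n - 1)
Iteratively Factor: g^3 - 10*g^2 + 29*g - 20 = (g - 4)*(g^2 - 6*g + 5) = (g - 4)*(g - 1)*(g - 5)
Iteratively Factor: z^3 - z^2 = (z - 1)*(z^2) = z*(z - 1)*(z)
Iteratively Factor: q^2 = (q)*(q)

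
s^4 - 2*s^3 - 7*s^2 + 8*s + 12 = (s - 3)*(s - 2)*(s + 1)*(s + 2)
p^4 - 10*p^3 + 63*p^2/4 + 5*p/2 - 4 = (p - 8)*(p - 2)*(p - 1/2)*(p + 1/2)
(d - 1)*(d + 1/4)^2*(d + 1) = d^4 + d^3/2 - 15*d^2/16 - d/2 - 1/16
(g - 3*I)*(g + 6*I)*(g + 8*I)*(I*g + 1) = I*g^4 - 10*g^3 + 5*I*g^2 - 150*g + 144*I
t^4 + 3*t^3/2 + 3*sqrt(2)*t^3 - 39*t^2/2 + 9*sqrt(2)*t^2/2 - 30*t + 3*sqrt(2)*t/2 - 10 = (t + 1/2)*(t + 1)*(t - 2*sqrt(2))*(t + 5*sqrt(2))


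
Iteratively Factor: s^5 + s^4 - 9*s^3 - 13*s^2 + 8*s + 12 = (s - 3)*(s^4 + 4*s^3 + 3*s^2 - 4*s - 4) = (s - 3)*(s + 2)*(s^3 + 2*s^2 - s - 2) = (s - 3)*(s + 2)^2*(s^2 - 1) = (s - 3)*(s + 1)*(s + 2)^2*(s - 1)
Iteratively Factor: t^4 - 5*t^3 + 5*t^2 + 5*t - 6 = (t - 1)*(t^3 - 4*t^2 + t + 6) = (t - 1)*(t + 1)*(t^2 - 5*t + 6) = (t - 3)*(t - 1)*(t + 1)*(t - 2)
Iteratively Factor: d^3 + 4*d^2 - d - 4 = (d - 1)*(d^2 + 5*d + 4) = (d - 1)*(d + 1)*(d + 4)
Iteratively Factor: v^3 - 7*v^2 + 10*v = (v)*(v^2 - 7*v + 10) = v*(v - 5)*(v - 2)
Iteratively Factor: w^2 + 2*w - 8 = (w - 2)*(w + 4)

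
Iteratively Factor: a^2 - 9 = (a + 3)*(a - 3)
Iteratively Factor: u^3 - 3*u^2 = (u - 3)*(u^2) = u*(u - 3)*(u)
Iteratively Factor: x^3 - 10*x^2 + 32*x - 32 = (x - 4)*(x^2 - 6*x + 8) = (x - 4)*(x - 2)*(x - 4)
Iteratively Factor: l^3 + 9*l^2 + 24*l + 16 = (l + 4)*(l^2 + 5*l + 4) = (l + 1)*(l + 4)*(l + 4)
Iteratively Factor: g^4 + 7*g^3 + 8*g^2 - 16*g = (g - 1)*(g^3 + 8*g^2 + 16*g) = g*(g - 1)*(g^2 + 8*g + 16) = g*(g - 1)*(g + 4)*(g + 4)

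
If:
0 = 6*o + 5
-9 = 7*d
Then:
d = -9/7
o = -5/6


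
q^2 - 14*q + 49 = (q - 7)^2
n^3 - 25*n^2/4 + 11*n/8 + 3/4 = (n - 6)*(n - 1/2)*(n + 1/4)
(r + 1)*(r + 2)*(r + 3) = r^3 + 6*r^2 + 11*r + 6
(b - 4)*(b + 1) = b^2 - 3*b - 4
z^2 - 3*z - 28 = (z - 7)*(z + 4)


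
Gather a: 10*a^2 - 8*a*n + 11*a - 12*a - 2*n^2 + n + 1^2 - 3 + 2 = 10*a^2 + a*(-8*n - 1) - 2*n^2 + n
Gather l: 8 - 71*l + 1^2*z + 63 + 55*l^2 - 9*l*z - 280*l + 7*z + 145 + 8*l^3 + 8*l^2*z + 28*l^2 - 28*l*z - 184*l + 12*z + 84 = 8*l^3 + l^2*(8*z + 83) + l*(-37*z - 535) + 20*z + 300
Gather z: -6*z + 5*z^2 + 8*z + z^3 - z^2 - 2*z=z^3 + 4*z^2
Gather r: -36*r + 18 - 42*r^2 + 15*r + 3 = -42*r^2 - 21*r + 21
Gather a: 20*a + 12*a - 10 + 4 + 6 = 32*a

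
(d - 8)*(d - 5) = d^2 - 13*d + 40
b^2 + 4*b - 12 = (b - 2)*(b + 6)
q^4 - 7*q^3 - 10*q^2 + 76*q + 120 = (q - 6)*(q - 5)*(q + 2)^2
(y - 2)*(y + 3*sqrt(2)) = y^2 - 2*y + 3*sqrt(2)*y - 6*sqrt(2)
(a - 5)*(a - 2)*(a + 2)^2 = a^4 - 3*a^3 - 14*a^2 + 12*a + 40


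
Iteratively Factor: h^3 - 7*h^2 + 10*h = (h - 2)*(h^2 - 5*h) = (h - 5)*(h - 2)*(h)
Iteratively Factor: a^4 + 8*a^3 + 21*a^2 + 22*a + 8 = (a + 1)*(a^3 + 7*a^2 + 14*a + 8) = (a + 1)^2*(a^2 + 6*a + 8) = (a + 1)^2*(a + 2)*(a + 4)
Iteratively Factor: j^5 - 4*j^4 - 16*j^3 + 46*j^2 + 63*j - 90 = (j - 3)*(j^4 - j^3 - 19*j^2 - 11*j + 30) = (j - 3)*(j + 3)*(j^3 - 4*j^2 - 7*j + 10) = (j - 5)*(j - 3)*(j + 3)*(j^2 + j - 2) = (j - 5)*(j - 3)*(j - 1)*(j + 3)*(j + 2)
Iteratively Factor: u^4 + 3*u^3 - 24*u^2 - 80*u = (u + 4)*(u^3 - u^2 - 20*u) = (u + 4)^2*(u^2 - 5*u) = (u - 5)*(u + 4)^2*(u)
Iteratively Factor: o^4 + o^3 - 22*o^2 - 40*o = (o + 2)*(o^3 - o^2 - 20*o) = o*(o + 2)*(o^2 - o - 20) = o*(o - 5)*(o + 2)*(o + 4)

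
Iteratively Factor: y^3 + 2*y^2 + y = (y + 1)*(y^2 + y) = (y + 1)^2*(y)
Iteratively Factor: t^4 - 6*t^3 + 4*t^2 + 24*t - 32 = (t - 4)*(t^3 - 2*t^2 - 4*t + 8) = (t - 4)*(t - 2)*(t^2 - 4) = (t - 4)*(t - 2)^2*(t + 2)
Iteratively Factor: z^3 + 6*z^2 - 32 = (z - 2)*(z^2 + 8*z + 16) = (z - 2)*(z + 4)*(z + 4)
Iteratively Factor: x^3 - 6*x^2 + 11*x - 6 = (x - 3)*(x^2 - 3*x + 2) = (x - 3)*(x - 1)*(x - 2)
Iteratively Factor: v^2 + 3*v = (v + 3)*(v)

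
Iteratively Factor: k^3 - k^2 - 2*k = (k + 1)*(k^2 - 2*k) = k*(k + 1)*(k - 2)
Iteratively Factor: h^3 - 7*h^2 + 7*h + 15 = (h + 1)*(h^2 - 8*h + 15) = (h - 5)*(h + 1)*(h - 3)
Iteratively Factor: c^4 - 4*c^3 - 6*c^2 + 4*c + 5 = (c - 5)*(c^3 + c^2 - c - 1) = (c - 5)*(c + 1)*(c^2 - 1) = (c - 5)*(c + 1)^2*(c - 1)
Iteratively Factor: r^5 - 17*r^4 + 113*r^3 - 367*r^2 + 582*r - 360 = (r - 5)*(r^4 - 12*r^3 + 53*r^2 - 102*r + 72) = (r - 5)*(r - 3)*(r^3 - 9*r^2 + 26*r - 24) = (r - 5)*(r - 4)*(r - 3)*(r^2 - 5*r + 6) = (r - 5)*(r - 4)*(r - 3)*(r - 2)*(r - 3)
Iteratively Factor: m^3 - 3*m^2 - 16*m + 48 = (m + 4)*(m^2 - 7*m + 12) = (m - 4)*(m + 4)*(m - 3)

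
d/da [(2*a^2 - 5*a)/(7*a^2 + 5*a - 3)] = 3*(15*a^2 - 4*a + 5)/(49*a^4 + 70*a^3 - 17*a^2 - 30*a + 9)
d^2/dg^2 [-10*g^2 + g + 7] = -20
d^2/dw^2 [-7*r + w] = 0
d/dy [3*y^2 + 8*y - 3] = 6*y + 8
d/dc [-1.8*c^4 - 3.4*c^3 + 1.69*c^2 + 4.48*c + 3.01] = -7.2*c^3 - 10.2*c^2 + 3.38*c + 4.48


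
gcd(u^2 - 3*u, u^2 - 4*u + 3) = u - 3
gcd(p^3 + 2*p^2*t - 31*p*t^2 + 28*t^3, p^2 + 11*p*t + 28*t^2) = p + 7*t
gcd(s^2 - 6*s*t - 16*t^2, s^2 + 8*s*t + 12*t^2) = s + 2*t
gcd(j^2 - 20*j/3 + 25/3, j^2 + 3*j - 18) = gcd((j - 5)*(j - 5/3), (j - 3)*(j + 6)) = 1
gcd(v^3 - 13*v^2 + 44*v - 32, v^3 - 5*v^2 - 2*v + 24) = v - 4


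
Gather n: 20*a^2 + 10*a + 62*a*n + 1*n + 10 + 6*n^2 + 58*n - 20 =20*a^2 + 10*a + 6*n^2 + n*(62*a + 59) - 10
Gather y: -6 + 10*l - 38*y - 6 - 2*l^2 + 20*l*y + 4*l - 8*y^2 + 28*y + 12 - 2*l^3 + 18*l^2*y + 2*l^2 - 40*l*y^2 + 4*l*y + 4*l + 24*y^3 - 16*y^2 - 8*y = -2*l^3 + 18*l + 24*y^3 + y^2*(-40*l - 24) + y*(18*l^2 + 24*l - 18)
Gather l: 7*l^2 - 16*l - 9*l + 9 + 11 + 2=7*l^2 - 25*l + 22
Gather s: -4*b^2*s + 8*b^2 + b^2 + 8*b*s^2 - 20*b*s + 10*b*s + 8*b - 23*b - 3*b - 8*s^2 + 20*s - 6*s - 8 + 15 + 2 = 9*b^2 - 18*b + s^2*(8*b - 8) + s*(-4*b^2 - 10*b + 14) + 9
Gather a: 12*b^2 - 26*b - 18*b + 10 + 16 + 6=12*b^2 - 44*b + 32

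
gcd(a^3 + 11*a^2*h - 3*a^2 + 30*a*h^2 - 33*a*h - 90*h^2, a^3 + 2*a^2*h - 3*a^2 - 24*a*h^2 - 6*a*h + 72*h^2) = a^2 + 6*a*h - 3*a - 18*h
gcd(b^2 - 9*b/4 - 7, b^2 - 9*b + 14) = 1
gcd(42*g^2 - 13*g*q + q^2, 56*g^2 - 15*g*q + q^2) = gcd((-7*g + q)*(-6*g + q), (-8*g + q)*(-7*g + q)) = -7*g + q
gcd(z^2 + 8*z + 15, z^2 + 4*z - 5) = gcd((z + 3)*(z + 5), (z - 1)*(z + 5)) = z + 5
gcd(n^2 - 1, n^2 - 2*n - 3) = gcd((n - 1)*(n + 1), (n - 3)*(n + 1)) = n + 1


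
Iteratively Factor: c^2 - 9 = (c + 3)*(c - 3)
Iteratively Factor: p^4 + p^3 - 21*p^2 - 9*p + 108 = (p - 3)*(p^3 + 4*p^2 - 9*p - 36) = (p - 3)*(p + 4)*(p^2 - 9) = (p - 3)^2*(p + 4)*(p + 3)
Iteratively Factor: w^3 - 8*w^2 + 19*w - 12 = (w - 4)*(w^2 - 4*w + 3) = (w - 4)*(w - 3)*(w - 1)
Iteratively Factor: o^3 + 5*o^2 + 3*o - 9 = (o + 3)*(o^2 + 2*o - 3) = (o - 1)*(o + 3)*(o + 3)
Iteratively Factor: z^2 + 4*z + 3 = (z + 1)*(z + 3)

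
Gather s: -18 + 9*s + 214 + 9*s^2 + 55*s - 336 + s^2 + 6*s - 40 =10*s^2 + 70*s - 180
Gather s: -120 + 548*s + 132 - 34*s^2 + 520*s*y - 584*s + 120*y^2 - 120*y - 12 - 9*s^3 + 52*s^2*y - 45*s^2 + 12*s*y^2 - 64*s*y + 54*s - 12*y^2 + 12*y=-9*s^3 + s^2*(52*y - 79) + s*(12*y^2 + 456*y + 18) + 108*y^2 - 108*y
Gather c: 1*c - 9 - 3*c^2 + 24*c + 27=-3*c^2 + 25*c + 18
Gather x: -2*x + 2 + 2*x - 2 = 0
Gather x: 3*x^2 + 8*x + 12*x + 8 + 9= 3*x^2 + 20*x + 17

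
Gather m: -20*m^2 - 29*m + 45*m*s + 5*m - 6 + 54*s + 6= -20*m^2 + m*(45*s - 24) + 54*s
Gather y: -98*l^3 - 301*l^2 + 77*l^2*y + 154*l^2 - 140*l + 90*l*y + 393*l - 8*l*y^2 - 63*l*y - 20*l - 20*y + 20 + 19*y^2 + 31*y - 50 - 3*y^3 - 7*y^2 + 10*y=-98*l^3 - 147*l^2 + 233*l - 3*y^3 + y^2*(12 - 8*l) + y*(77*l^2 + 27*l + 21) - 30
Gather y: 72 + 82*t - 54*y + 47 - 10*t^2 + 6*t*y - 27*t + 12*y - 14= -10*t^2 + 55*t + y*(6*t - 42) + 105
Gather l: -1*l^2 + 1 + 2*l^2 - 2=l^2 - 1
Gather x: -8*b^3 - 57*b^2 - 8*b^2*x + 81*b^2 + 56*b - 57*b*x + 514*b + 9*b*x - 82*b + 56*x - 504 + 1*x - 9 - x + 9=-8*b^3 + 24*b^2 + 488*b + x*(-8*b^2 - 48*b + 56) - 504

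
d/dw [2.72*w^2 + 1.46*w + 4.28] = 5.44*w + 1.46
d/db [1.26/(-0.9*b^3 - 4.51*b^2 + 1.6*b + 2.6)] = (3.402*b^2 + 11.3652*b - 2.016)/(0.9*b^3 + 4.51*b^2 - 1.6*b - 2.6)^2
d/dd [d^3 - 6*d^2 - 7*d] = 3*d^2 - 12*d - 7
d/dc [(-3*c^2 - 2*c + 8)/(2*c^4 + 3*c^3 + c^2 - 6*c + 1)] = (12*c^5 + 21*c^4 - 52*c^3 - 52*c^2 - 22*c + 46)/(4*c^8 + 12*c^7 + 13*c^6 - 18*c^5 - 31*c^4 - 6*c^3 + 38*c^2 - 12*c + 1)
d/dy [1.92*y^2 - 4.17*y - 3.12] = 3.84*y - 4.17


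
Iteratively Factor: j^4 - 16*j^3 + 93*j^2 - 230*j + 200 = (j - 2)*(j^3 - 14*j^2 + 65*j - 100) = (j - 5)*(j - 2)*(j^2 - 9*j + 20) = (j - 5)^2*(j - 2)*(j - 4)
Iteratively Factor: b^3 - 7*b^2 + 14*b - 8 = (b - 1)*(b^2 - 6*b + 8) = (b - 4)*(b - 1)*(b - 2)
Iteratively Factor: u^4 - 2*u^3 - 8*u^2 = (u - 4)*(u^3 + 2*u^2) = u*(u - 4)*(u^2 + 2*u) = u*(u - 4)*(u + 2)*(u)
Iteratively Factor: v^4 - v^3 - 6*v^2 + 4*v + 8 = (v + 1)*(v^3 - 2*v^2 - 4*v + 8) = (v - 2)*(v + 1)*(v^2 - 4) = (v - 2)^2*(v + 1)*(v + 2)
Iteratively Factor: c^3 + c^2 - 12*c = (c + 4)*(c^2 - 3*c) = c*(c + 4)*(c - 3)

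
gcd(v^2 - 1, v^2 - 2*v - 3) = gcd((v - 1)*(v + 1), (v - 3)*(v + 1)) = v + 1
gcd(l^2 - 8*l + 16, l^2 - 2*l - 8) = l - 4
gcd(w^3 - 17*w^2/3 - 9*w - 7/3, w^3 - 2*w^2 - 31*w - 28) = w^2 - 6*w - 7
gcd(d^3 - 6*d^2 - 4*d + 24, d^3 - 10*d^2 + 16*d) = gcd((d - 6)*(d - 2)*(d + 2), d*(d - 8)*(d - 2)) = d - 2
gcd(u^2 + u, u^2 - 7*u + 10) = 1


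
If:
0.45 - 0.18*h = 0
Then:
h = 2.50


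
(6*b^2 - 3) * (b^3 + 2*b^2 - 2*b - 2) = 6*b^5 + 12*b^4 - 15*b^3 - 18*b^2 + 6*b + 6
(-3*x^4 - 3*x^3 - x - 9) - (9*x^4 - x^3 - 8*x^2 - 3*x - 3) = -12*x^4 - 2*x^3 + 8*x^2 + 2*x - 6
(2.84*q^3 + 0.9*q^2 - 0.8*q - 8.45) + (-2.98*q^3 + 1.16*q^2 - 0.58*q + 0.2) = -0.14*q^3 + 2.06*q^2 - 1.38*q - 8.25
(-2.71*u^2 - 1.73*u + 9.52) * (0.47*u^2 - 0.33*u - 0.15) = -1.2737*u^4 + 0.0812*u^3 + 5.4518*u^2 - 2.8821*u - 1.428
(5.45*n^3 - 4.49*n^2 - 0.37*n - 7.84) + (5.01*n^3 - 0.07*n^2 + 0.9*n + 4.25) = 10.46*n^3 - 4.56*n^2 + 0.53*n - 3.59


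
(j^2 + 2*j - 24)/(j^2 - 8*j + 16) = (j + 6)/(j - 4)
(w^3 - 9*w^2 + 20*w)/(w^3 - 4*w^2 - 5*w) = (w - 4)/(w + 1)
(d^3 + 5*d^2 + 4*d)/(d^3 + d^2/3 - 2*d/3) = 3*(d + 4)/(3*d - 2)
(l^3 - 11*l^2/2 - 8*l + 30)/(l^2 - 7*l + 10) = (l^2 - 7*l/2 - 15)/(l - 5)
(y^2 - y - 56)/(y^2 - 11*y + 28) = (y^2 - y - 56)/(y^2 - 11*y + 28)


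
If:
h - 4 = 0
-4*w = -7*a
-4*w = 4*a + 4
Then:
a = -4/11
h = 4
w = -7/11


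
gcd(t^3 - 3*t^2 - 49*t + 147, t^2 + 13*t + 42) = t + 7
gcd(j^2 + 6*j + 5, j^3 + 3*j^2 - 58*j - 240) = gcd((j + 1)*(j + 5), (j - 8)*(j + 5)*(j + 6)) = j + 5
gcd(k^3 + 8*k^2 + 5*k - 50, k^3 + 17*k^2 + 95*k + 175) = k^2 + 10*k + 25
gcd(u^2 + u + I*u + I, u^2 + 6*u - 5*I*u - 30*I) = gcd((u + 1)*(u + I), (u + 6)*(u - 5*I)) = 1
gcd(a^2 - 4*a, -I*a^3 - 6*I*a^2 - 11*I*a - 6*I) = 1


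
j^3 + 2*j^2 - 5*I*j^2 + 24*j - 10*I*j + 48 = (j + 2)*(j - 8*I)*(j + 3*I)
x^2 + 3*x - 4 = (x - 1)*(x + 4)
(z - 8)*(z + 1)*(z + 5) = z^3 - 2*z^2 - 43*z - 40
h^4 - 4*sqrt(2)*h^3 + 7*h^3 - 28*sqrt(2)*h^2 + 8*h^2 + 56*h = h*(h + 7)*(h - 2*sqrt(2))^2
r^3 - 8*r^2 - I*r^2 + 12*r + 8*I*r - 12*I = (r - 6)*(r - 2)*(r - I)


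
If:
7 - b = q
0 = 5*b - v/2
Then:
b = v/10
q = 7 - v/10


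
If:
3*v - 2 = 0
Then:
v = 2/3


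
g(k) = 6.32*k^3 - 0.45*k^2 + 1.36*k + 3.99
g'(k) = 18.96*k^2 - 0.9*k + 1.36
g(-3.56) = -291.70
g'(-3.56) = 244.86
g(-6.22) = -1542.74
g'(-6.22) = 740.49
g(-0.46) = 2.65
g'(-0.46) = 5.79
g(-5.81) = -1258.60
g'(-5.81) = 646.60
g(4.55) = 596.18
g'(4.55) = 389.78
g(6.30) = 1574.99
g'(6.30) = 748.21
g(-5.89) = -1311.04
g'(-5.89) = 664.42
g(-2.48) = -98.55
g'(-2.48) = 120.20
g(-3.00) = -174.78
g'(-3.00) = 174.70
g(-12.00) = -10998.09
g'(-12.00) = 2742.40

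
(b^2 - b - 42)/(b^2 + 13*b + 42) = (b - 7)/(b + 7)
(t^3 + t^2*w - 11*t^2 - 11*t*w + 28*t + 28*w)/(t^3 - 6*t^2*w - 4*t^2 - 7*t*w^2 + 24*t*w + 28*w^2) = (t - 7)/(t - 7*w)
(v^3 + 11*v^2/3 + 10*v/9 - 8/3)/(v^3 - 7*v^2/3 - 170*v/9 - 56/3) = (3*v^2 + 7*v - 6)/(3*v^2 - 11*v - 42)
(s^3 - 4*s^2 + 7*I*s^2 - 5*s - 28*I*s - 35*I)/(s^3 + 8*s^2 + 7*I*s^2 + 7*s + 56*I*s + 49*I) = (s - 5)/(s + 7)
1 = 1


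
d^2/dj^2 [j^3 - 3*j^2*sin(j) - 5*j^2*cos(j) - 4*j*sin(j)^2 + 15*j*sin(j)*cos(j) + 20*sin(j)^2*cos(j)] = 3*j^2*sin(j) + 5*j^2*cos(j) + 20*j*sin(j) - 30*j*sin(2*j) - 12*j*cos(j) - 8*j*cos(2*j) + 6*j - 6*sin(j) - 8*sin(2*j) - 15*cos(j) + 30*cos(2*j) + 45*cos(3*j)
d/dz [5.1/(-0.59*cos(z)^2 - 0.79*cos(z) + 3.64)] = -(6.018*cos(z) + 4.029)*sin(z)/(0.59*cos(z)^2 + 0.79*cos(z) - 3.64)^2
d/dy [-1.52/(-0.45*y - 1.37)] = -0.684/(0.45*y + 1.37)^2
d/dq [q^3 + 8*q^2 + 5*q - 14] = 3*q^2 + 16*q + 5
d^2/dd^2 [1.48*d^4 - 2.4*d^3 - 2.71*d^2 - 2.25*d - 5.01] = 17.76*d^2 - 14.4*d - 5.42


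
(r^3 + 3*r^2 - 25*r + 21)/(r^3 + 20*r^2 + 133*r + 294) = (r^2 - 4*r + 3)/(r^2 + 13*r + 42)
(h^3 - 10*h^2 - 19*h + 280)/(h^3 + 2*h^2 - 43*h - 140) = (h - 8)/(h + 4)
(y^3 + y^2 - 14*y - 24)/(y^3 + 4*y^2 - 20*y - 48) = (y + 3)/(y + 6)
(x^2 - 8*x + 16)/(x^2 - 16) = (x - 4)/(x + 4)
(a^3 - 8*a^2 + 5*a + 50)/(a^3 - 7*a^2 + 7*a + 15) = (a^2 - 3*a - 10)/(a^2 - 2*a - 3)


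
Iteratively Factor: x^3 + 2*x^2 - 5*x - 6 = (x - 2)*(x^2 + 4*x + 3) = (x - 2)*(x + 1)*(x + 3)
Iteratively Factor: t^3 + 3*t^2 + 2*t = (t)*(t^2 + 3*t + 2) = t*(t + 2)*(t + 1)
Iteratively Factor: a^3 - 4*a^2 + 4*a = (a - 2)*(a^2 - 2*a) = (a - 2)^2*(a)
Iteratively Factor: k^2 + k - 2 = (k + 2)*(k - 1)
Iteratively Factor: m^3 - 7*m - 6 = (m + 1)*(m^2 - m - 6) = (m + 1)*(m + 2)*(m - 3)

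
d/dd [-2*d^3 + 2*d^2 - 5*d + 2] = -6*d^2 + 4*d - 5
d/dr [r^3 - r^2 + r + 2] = 3*r^2 - 2*r + 1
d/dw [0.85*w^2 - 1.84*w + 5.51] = 1.7*w - 1.84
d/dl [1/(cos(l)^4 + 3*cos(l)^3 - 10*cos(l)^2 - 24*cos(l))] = (4*cos(l)^3 + 9*cos(l)^2 - 20*cos(l) - 24)*sin(l)/((cos(l)^3 + 3*cos(l)^2 - 10*cos(l) - 24)^2*cos(l)^2)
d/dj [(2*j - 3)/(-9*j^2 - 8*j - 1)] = 2*(9*j^2 - 27*j - 13)/(81*j^4 + 144*j^3 + 82*j^2 + 16*j + 1)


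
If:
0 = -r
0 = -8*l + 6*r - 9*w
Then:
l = -9*w/8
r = 0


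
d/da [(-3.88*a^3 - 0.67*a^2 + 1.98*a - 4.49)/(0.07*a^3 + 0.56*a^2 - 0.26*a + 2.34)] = (-2.1259*a^4 + 1.7404*a^3 - 27.2293*a^2 + 1.8932*a + 3.4658)/(0.0049*a^6 + 0.0784*a^5 + 0.2772*a^4 + 0.0364*a^3 + 2.6884*a^2 - 1.2168*a + 5.4756)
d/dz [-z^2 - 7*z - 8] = -2*z - 7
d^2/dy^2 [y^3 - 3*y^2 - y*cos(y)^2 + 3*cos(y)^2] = 2*y*cos(2*y) + 6*y + 2*sin(2*y) - 6*cos(2*y) - 6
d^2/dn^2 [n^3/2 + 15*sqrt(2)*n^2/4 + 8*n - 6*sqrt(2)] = 3*n + 15*sqrt(2)/2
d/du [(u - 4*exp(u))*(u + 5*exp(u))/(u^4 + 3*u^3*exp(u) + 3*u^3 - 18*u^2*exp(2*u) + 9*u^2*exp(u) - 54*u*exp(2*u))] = (u*((u - 4*exp(u))*(5*exp(u) + 1) - (u + 5*exp(u))*(4*exp(u) - 1))*(u^3 + 3*u^2*exp(u) + 3*u^2 - 18*u*exp(2*u) + 9*u*exp(u) - 54*exp(2*u)) - (u - 4*exp(u))*(u + 5*exp(u))*(3*u^3*exp(u) + 4*u^3 - 36*u^2*exp(2*u) + 18*u^2*exp(u) + 9*u^2 - 144*u*exp(2*u) + 18*u*exp(u) - 54*exp(2*u)))/(u^2*(u^3 + 3*u^2*exp(u) + 3*u^2 - 18*u*exp(2*u) + 9*u*exp(u) - 54*exp(2*u))^2)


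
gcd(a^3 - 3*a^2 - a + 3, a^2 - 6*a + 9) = a - 3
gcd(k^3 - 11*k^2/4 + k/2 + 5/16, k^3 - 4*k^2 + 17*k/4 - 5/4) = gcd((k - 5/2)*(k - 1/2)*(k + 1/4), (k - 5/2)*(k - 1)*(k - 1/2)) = k^2 - 3*k + 5/4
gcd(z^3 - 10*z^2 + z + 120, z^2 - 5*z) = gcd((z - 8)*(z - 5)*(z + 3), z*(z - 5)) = z - 5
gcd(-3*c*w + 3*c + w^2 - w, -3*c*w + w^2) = -3*c + w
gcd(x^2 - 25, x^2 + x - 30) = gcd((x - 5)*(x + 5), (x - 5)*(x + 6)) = x - 5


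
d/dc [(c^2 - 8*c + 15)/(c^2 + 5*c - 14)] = (13*c^2 - 58*c + 37)/(c^4 + 10*c^3 - 3*c^2 - 140*c + 196)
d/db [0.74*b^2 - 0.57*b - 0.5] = 1.48*b - 0.57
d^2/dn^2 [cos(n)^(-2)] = 2*(2 - cos(2*n))/cos(n)^4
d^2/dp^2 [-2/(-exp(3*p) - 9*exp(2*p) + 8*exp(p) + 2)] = 2*((-9*exp(2*p) - 36*exp(p) + 8)*(exp(3*p) + 9*exp(2*p) - 8*exp(p) - 2) + 2*(3*exp(2*p) + 18*exp(p) - 8)^2*exp(p))*exp(p)/(exp(3*p) + 9*exp(2*p) - 8*exp(p) - 2)^3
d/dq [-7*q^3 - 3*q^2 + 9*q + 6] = -21*q^2 - 6*q + 9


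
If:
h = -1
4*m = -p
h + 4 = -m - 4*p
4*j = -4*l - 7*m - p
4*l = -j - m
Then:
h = -1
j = -2/15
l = -1/60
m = 1/5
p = -4/5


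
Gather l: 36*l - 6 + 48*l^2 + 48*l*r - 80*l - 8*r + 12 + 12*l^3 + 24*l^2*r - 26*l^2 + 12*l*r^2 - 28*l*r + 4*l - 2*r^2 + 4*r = 12*l^3 + l^2*(24*r + 22) + l*(12*r^2 + 20*r - 40) - 2*r^2 - 4*r + 6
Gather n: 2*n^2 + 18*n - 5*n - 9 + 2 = 2*n^2 + 13*n - 7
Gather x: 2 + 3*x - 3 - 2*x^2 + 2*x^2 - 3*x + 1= 0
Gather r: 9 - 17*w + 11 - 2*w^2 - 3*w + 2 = -2*w^2 - 20*w + 22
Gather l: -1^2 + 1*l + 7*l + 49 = 8*l + 48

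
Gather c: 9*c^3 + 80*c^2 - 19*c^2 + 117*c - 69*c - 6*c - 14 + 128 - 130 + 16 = 9*c^3 + 61*c^2 + 42*c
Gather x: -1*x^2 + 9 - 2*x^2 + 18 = 27 - 3*x^2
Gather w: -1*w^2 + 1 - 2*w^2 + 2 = 3 - 3*w^2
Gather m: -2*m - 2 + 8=6 - 2*m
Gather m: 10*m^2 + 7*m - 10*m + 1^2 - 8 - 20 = 10*m^2 - 3*m - 27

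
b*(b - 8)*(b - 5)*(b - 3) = b^4 - 16*b^3 + 79*b^2 - 120*b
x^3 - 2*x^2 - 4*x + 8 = (x - 2)^2*(x + 2)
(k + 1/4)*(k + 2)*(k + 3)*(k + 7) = k^4 + 49*k^3/4 + 44*k^2 + 209*k/4 + 21/2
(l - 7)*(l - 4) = l^2 - 11*l + 28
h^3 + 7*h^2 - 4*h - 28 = (h - 2)*(h + 2)*(h + 7)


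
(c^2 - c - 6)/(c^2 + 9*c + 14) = (c - 3)/(c + 7)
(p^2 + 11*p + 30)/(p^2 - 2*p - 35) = (p + 6)/(p - 7)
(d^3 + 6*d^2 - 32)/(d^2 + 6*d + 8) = (d^2 + 2*d - 8)/(d + 2)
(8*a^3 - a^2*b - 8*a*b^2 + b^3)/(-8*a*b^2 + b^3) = -a^2/b^2 + 1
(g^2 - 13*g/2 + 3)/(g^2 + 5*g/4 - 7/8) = 4*(g - 6)/(4*g + 7)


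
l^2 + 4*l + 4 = (l + 2)^2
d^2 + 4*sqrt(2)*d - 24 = (d - 2*sqrt(2))*(d + 6*sqrt(2))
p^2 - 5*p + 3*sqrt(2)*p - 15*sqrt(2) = (p - 5)*(p + 3*sqrt(2))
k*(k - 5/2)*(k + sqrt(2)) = k^3 - 5*k^2/2 + sqrt(2)*k^2 - 5*sqrt(2)*k/2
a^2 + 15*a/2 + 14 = (a + 7/2)*(a + 4)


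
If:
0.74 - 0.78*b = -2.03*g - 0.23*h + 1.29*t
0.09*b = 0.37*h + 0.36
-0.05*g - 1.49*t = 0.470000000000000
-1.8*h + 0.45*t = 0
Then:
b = 3.65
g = 0.83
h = -0.09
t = -0.34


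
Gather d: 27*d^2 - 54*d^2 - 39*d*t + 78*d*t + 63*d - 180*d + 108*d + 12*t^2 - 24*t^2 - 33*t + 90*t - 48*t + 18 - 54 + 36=-27*d^2 + d*(39*t - 9) - 12*t^2 + 9*t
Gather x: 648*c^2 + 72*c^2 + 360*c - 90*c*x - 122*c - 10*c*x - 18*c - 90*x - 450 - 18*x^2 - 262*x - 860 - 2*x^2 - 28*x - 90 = 720*c^2 + 220*c - 20*x^2 + x*(-100*c - 380) - 1400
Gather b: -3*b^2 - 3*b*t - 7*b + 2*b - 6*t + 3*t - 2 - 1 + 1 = -3*b^2 + b*(-3*t - 5) - 3*t - 2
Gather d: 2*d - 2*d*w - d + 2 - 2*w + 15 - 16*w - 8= d*(1 - 2*w) - 18*w + 9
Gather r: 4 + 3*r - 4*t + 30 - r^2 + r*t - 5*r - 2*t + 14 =-r^2 + r*(t - 2) - 6*t + 48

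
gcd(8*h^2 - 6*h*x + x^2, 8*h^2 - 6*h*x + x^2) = 8*h^2 - 6*h*x + x^2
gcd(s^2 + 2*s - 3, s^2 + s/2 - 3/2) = s - 1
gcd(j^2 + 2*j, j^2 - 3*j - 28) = 1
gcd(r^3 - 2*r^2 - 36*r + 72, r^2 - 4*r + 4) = r - 2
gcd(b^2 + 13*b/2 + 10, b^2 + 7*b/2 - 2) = b + 4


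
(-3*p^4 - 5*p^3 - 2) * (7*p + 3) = -21*p^5 - 44*p^4 - 15*p^3 - 14*p - 6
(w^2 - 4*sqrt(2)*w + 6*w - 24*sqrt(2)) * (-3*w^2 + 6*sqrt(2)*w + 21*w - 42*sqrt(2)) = -3*w^4 + 3*w^3 + 18*sqrt(2)*w^3 - 18*sqrt(2)*w^2 + 78*w^2 - 756*sqrt(2)*w + 48*w + 2016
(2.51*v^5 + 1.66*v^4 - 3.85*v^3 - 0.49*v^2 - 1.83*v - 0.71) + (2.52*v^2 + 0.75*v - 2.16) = 2.51*v^5 + 1.66*v^4 - 3.85*v^3 + 2.03*v^2 - 1.08*v - 2.87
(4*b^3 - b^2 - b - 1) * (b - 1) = 4*b^4 - 5*b^3 + 1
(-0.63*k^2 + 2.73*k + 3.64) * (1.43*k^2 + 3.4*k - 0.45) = -0.9009*k^4 + 1.7619*k^3 + 14.7707*k^2 + 11.1475*k - 1.638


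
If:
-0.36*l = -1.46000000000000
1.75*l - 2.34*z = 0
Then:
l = 4.06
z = 3.03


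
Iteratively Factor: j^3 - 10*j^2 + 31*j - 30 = (j - 3)*(j^2 - 7*j + 10) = (j - 3)*(j - 2)*(j - 5)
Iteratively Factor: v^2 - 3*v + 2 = (v - 2)*(v - 1)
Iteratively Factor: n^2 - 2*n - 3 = (n - 3)*(n + 1)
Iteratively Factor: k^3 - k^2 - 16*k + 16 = (k + 4)*(k^2 - 5*k + 4) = (k - 1)*(k + 4)*(k - 4)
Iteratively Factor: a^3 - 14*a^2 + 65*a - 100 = (a - 5)*(a^2 - 9*a + 20) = (a - 5)^2*(a - 4)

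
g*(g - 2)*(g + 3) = g^3 + g^2 - 6*g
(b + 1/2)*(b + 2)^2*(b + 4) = b^4 + 17*b^3/2 + 24*b^2 + 26*b + 8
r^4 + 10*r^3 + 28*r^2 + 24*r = r*(r + 2)^2*(r + 6)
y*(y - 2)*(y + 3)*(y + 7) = y^4 + 8*y^3 + y^2 - 42*y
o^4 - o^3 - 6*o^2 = o^2*(o - 3)*(o + 2)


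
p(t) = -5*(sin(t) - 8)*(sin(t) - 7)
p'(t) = -5*(sin(t) - 8)*cos(t) - 5*(sin(t) - 7)*cos(t)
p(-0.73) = -332.24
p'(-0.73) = 60.86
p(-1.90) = -355.45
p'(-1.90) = -27.31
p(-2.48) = -327.97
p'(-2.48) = -64.02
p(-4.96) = -211.99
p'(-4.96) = 16.01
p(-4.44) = -212.40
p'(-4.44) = -17.59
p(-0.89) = -341.30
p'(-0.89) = 52.10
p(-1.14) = -352.28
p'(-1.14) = 35.11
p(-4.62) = -210.28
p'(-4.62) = -6.00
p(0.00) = -280.00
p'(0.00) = 75.00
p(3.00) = -269.52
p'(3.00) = -72.85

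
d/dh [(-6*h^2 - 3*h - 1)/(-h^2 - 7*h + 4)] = (39*h^2 - 50*h - 19)/(h^4 + 14*h^3 + 41*h^2 - 56*h + 16)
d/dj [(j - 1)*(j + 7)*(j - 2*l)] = 3*j^2 - 4*j*l + 12*j - 12*l - 7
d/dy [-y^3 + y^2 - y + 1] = -3*y^2 + 2*y - 1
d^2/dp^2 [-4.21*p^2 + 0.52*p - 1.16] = -8.42000000000000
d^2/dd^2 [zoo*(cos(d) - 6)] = zoo*cos(d)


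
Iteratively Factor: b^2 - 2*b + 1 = (b - 1)*(b - 1)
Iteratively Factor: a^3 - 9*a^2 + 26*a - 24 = (a - 3)*(a^2 - 6*a + 8) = (a - 4)*(a - 3)*(a - 2)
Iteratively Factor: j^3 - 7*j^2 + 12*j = (j - 4)*(j^2 - 3*j) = (j - 4)*(j - 3)*(j)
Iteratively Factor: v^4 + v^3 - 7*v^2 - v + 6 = (v + 1)*(v^3 - 7*v + 6) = (v - 1)*(v + 1)*(v^2 + v - 6) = (v - 1)*(v + 1)*(v + 3)*(v - 2)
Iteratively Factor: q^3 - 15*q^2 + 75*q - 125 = (q - 5)*(q^2 - 10*q + 25) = (q - 5)^2*(q - 5)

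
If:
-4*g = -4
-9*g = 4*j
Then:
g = 1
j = -9/4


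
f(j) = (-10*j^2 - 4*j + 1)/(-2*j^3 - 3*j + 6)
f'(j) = (-20*j - 4)/(-2*j^3 - 3*j + 6) + (6*j^2 + 3)*(-10*j^2 - 4*j + 1)/(-2*j^3 - 3*j + 6)^2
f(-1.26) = -0.71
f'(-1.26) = 0.89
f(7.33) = 0.70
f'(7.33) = -0.10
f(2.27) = 2.46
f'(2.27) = -1.41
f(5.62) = 0.92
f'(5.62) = -0.17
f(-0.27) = 0.20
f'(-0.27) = 0.30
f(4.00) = 1.31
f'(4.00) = -0.34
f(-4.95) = -0.85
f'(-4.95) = -0.12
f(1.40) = 6.56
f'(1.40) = -17.58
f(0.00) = 0.17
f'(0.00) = -0.58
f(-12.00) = -0.40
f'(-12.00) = -0.03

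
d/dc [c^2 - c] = 2*c - 1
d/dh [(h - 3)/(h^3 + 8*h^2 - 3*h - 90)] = (-2*h - 11)/(h^4 + 22*h^3 + 181*h^2 + 660*h + 900)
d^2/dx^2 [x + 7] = 0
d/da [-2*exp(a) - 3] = -2*exp(a)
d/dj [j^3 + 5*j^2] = j*(3*j + 10)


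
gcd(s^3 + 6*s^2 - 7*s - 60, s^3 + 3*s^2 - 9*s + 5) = s + 5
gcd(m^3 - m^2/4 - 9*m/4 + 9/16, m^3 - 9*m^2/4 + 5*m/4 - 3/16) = m^2 - 7*m/4 + 3/8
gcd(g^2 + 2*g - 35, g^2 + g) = 1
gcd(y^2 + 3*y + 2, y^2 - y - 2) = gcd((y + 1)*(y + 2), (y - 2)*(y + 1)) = y + 1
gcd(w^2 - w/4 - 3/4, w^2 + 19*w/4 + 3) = w + 3/4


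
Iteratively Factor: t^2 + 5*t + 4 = (t + 1)*(t + 4)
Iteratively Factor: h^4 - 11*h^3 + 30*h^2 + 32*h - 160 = (h + 2)*(h^3 - 13*h^2 + 56*h - 80) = (h - 4)*(h + 2)*(h^2 - 9*h + 20) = (h - 5)*(h - 4)*(h + 2)*(h - 4)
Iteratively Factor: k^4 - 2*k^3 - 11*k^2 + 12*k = (k - 4)*(k^3 + 2*k^2 - 3*k) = (k - 4)*(k - 1)*(k^2 + 3*k) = k*(k - 4)*(k - 1)*(k + 3)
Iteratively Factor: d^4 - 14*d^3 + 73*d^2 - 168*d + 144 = (d - 4)*(d^3 - 10*d^2 + 33*d - 36) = (d - 4)*(d - 3)*(d^2 - 7*d + 12) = (d - 4)^2*(d - 3)*(d - 3)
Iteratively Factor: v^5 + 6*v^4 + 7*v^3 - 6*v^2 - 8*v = (v + 1)*(v^4 + 5*v^3 + 2*v^2 - 8*v) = v*(v + 1)*(v^3 + 5*v^2 + 2*v - 8) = v*(v - 1)*(v + 1)*(v^2 + 6*v + 8) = v*(v - 1)*(v + 1)*(v + 4)*(v + 2)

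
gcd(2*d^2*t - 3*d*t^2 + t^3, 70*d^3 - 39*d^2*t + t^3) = -2*d + t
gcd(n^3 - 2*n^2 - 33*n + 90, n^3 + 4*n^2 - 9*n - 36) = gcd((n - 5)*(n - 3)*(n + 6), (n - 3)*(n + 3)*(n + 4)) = n - 3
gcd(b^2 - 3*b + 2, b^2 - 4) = b - 2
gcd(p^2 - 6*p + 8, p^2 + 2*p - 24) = p - 4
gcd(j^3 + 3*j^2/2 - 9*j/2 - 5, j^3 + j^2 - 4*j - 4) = j^2 - j - 2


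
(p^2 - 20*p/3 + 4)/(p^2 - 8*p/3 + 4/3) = (p - 6)/(p - 2)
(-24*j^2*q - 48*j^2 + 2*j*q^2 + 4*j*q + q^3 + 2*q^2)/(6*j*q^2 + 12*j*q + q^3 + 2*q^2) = (-4*j + q)/q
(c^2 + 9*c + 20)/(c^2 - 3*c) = (c^2 + 9*c + 20)/(c*(c - 3))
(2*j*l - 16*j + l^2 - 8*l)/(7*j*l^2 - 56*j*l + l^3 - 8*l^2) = (2*j + l)/(l*(7*j + l))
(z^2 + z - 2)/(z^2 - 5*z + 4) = (z + 2)/(z - 4)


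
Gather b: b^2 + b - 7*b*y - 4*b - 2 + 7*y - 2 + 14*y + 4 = b^2 + b*(-7*y - 3) + 21*y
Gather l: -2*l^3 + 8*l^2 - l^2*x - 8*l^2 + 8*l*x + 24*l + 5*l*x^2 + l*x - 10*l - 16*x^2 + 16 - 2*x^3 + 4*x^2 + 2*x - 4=-2*l^3 - l^2*x + l*(5*x^2 + 9*x + 14) - 2*x^3 - 12*x^2 + 2*x + 12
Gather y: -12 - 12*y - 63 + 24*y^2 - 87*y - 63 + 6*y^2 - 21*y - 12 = 30*y^2 - 120*y - 150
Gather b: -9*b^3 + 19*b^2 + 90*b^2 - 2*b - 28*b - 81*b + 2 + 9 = -9*b^3 + 109*b^2 - 111*b + 11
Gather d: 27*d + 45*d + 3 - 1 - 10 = 72*d - 8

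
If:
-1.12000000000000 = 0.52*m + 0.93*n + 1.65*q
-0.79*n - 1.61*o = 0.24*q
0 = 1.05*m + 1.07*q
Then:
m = -1.01904761904762*q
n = -1.20440348182284*q - 1.20430107526882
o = 0.441912267478286*q + 0.590930341280972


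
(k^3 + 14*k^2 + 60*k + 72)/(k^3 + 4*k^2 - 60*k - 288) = (k + 2)/(k - 8)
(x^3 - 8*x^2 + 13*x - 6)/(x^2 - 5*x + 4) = (x^2 - 7*x + 6)/(x - 4)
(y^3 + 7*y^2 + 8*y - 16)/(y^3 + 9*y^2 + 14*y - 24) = (y + 4)/(y + 6)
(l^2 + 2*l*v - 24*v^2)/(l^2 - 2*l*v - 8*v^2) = (l + 6*v)/(l + 2*v)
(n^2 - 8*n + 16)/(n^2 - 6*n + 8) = (n - 4)/(n - 2)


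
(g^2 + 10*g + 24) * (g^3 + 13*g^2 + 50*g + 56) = g^5 + 23*g^4 + 204*g^3 + 868*g^2 + 1760*g + 1344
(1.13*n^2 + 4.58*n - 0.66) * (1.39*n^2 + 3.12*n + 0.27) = 1.5707*n^4 + 9.8918*n^3 + 13.6773*n^2 - 0.8226*n - 0.1782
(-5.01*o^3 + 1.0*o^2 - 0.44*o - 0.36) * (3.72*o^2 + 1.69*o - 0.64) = -18.6372*o^5 - 4.7469*o^4 + 3.2596*o^3 - 2.7228*o^2 - 0.3268*o + 0.2304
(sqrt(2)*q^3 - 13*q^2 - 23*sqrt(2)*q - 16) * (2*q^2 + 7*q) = 2*sqrt(2)*q^5 - 26*q^4 + 7*sqrt(2)*q^4 - 91*q^3 - 46*sqrt(2)*q^3 - 161*sqrt(2)*q^2 - 32*q^2 - 112*q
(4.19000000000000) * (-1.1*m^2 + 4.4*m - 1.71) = -4.609*m^2 + 18.436*m - 7.1649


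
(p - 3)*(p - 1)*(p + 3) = p^3 - p^2 - 9*p + 9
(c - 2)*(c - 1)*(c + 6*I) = c^3 - 3*c^2 + 6*I*c^2 + 2*c - 18*I*c + 12*I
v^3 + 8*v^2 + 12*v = v*(v + 2)*(v + 6)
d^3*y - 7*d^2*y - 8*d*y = d*(d - 8)*(d*y + y)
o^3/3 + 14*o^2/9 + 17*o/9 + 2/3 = (o/3 + 1)*(o + 2/3)*(o + 1)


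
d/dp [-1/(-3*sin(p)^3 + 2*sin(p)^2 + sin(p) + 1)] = (-9*sin(p)^2 + 4*sin(p) + 1)*cos(p)/(-3*sin(p)^3 + 2*sin(p)^2 + sin(p) + 1)^2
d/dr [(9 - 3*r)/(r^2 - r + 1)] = 3*(-r^2 + r + (r - 3)*(2*r - 1) - 1)/(r^2 - r + 1)^2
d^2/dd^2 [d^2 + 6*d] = 2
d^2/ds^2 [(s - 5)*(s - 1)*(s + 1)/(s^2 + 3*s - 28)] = 6*(17*s^3 - 219*s^2 + 771*s - 1273)/(s^6 + 9*s^5 - 57*s^4 - 477*s^3 + 1596*s^2 + 7056*s - 21952)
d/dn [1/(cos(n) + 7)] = sin(n)/(cos(n) + 7)^2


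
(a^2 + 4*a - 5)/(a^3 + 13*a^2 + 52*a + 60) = (a - 1)/(a^2 + 8*a + 12)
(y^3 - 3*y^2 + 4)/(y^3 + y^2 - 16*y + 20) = (y + 1)/(y + 5)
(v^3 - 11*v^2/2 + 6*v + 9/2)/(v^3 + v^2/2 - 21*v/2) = (2*v^2 - 5*v - 3)/(v*(2*v + 7))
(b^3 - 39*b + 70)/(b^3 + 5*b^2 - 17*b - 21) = (b^2 - 7*b + 10)/(b^2 - 2*b - 3)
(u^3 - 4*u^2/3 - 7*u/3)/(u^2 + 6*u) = (3*u^2 - 4*u - 7)/(3*(u + 6))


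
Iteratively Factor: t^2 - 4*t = (t - 4)*(t)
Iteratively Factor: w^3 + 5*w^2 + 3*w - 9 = (w - 1)*(w^2 + 6*w + 9) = (w - 1)*(w + 3)*(w + 3)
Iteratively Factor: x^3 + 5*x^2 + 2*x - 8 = (x - 1)*(x^2 + 6*x + 8) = (x - 1)*(x + 4)*(x + 2)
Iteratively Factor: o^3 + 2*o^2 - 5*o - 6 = (o + 1)*(o^2 + o - 6) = (o - 2)*(o + 1)*(o + 3)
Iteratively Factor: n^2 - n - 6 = (n - 3)*(n + 2)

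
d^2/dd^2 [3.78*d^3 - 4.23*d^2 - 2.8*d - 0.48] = 22.68*d - 8.46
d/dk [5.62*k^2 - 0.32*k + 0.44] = 11.24*k - 0.32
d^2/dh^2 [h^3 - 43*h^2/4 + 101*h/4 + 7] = 6*h - 43/2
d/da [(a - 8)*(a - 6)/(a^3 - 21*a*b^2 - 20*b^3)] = (2*(7 - a)*(-a^3 + 21*a*b^2 + 20*b^3) - 3*(a - 8)*(a - 6)*(a^2 - 7*b^2))/(-a^3 + 21*a*b^2 + 20*b^3)^2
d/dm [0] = 0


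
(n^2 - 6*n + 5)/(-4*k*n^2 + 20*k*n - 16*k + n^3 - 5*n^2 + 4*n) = (5 - n)/(4*k*n - 16*k - n^2 + 4*n)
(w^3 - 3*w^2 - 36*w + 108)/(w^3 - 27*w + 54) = (w - 6)/(w - 3)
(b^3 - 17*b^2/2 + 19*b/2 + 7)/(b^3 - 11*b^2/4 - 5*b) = 2*(-2*b^3 + 17*b^2 - 19*b - 14)/(b*(-4*b^2 + 11*b + 20))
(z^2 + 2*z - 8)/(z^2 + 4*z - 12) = (z + 4)/(z + 6)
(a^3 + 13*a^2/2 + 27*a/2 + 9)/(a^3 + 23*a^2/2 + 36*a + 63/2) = (a + 2)/(a + 7)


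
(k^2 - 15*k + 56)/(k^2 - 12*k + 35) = (k - 8)/(k - 5)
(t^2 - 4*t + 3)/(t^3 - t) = (t - 3)/(t*(t + 1))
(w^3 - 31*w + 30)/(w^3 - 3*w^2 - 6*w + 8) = (w^2 + w - 30)/(w^2 - 2*w - 8)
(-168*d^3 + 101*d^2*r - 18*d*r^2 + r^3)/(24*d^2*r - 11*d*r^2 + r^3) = (-7*d + r)/r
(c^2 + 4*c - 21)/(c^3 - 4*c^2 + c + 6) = (c + 7)/(c^2 - c - 2)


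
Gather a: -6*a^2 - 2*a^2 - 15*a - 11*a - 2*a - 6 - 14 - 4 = -8*a^2 - 28*a - 24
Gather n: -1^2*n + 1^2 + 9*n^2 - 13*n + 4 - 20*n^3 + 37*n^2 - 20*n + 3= -20*n^3 + 46*n^2 - 34*n + 8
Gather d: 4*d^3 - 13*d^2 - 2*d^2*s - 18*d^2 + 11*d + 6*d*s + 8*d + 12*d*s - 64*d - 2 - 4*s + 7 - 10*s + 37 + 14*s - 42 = 4*d^3 + d^2*(-2*s - 31) + d*(18*s - 45)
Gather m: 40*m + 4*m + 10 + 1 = 44*m + 11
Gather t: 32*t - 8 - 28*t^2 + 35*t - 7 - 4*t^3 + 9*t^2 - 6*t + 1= -4*t^3 - 19*t^2 + 61*t - 14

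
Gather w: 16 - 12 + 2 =6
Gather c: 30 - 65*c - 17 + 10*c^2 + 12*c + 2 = 10*c^2 - 53*c + 15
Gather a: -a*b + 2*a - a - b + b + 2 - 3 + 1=a*(1 - b)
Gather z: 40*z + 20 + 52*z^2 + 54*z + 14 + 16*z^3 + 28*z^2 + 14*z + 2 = 16*z^3 + 80*z^2 + 108*z + 36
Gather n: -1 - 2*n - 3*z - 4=-2*n - 3*z - 5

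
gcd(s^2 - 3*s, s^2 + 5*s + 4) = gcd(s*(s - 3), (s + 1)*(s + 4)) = 1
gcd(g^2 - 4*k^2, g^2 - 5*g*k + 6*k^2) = g - 2*k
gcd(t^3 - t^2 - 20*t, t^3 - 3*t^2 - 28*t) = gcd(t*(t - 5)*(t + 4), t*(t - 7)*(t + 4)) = t^2 + 4*t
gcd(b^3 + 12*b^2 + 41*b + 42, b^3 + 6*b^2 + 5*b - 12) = b + 3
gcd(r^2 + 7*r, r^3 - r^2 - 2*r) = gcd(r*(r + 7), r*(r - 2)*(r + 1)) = r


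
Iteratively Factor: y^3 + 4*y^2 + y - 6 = (y + 2)*(y^2 + 2*y - 3) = (y - 1)*(y + 2)*(y + 3)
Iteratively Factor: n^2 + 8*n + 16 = (n + 4)*(n + 4)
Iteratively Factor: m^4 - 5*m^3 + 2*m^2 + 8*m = (m - 2)*(m^3 - 3*m^2 - 4*m) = (m - 4)*(m - 2)*(m^2 + m) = (m - 4)*(m - 2)*(m + 1)*(m)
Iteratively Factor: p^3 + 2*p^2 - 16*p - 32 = (p + 4)*(p^2 - 2*p - 8) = (p + 2)*(p + 4)*(p - 4)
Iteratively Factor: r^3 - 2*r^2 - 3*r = (r - 3)*(r^2 + r) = (r - 3)*(r + 1)*(r)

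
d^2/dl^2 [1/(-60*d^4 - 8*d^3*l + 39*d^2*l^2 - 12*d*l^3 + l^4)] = 2*(3*(-13*d^2 + 12*d*l - 2*l^2)*(60*d^4 + 8*d^3*l - 39*d^2*l^2 + 12*d*l^3 - l^4) - 4*(4*d^3 - 39*d^2*l + 18*d*l^2 - 2*l^3)^2)/(60*d^4 + 8*d^3*l - 39*d^2*l^2 + 12*d*l^3 - l^4)^3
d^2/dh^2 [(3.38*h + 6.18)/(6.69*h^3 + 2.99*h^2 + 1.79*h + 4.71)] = (907.653708*h^5 + 3724.775244*h^4 + 1957.389928*h^3 - 502.505928*h^2 - 1255.532436*h - 191.454852)/(299.418309*h^9 + 401.462217*h^8 + 419.768064*h^7 + 873.967886*h^6 + 677.60223*h^5 + 493.480716*h^4 + 602.220572*h^3 + 244.26531*h^2 + 119.128617*h + 104.487111)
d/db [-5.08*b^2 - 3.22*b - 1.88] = -10.16*b - 3.22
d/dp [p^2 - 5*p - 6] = 2*p - 5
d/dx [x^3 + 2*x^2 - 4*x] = 3*x^2 + 4*x - 4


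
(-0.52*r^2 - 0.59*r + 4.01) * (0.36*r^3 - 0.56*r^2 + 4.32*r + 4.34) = -0.1872*r^5 + 0.0788*r^4 - 0.472400000000001*r^3 - 7.0512*r^2 + 14.7626*r + 17.4034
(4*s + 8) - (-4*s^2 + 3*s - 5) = 4*s^2 + s + 13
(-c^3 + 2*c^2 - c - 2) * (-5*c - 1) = 5*c^4 - 9*c^3 + 3*c^2 + 11*c + 2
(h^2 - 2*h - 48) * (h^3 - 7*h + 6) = h^5 - 2*h^4 - 55*h^3 + 20*h^2 + 324*h - 288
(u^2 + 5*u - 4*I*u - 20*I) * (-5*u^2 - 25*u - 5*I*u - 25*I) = -5*u^4 - 50*u^3 + 15*I*u^3 - 145*u^2 + 150*I*u^2 - 200*u + 375*I*u - 500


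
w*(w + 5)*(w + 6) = w^3 + 11*w^2 + 30*w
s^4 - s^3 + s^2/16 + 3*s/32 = s*(s - 3/4)*(s - 1/2)*(s + 1/4)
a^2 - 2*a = a*(a - 2)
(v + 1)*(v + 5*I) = v^2 + v + 5*I*v + 5*I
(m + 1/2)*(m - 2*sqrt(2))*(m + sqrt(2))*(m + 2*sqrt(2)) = m^4 + m^3/2 + sqrt(2)*m^3 - 8*m^2 + sqrt(2)*m^2/2 - 8*sqrt(2)*m - 4*m - 4*sqrt(2)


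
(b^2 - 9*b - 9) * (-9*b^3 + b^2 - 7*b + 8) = -9*b^5 + 82*b^4 + 65*b^3 + 62*b^2 - 9*b - 72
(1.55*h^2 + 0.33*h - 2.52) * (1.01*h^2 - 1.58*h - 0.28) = 1.5655*h^4 - 2.1157*h^3 - 3.5006*h^2 + 3.8892*h + 0.7056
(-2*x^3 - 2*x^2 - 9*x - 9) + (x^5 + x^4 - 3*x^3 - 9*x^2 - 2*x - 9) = x^5 + x^4 - 5*x^3 - 11*x^2 - 11*x - 18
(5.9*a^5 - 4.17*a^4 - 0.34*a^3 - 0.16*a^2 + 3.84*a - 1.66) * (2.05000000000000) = 12.095*a^5 - 8.5485*a^4 - 0.697*a^3 - 0.328*a^2 + 7.872*a - 3.403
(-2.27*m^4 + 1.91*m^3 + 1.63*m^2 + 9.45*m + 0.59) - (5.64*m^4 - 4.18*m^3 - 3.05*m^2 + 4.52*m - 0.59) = -7.91*m^4 + 6.09*m^3 + 4.68*m^2 + 4.93*m + 1.18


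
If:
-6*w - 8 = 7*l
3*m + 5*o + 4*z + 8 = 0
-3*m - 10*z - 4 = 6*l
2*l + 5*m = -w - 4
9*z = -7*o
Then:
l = -376/45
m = 116/135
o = -28/5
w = 1136/135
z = 196/45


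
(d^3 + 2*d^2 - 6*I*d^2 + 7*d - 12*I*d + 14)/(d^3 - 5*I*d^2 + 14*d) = (d^2 + d*(2 + I) + 2*I)/(d*(d + 2*I))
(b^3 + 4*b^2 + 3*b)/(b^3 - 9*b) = (b + 1)/(b - 3)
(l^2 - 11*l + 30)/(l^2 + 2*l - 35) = (l - 6)/(l + 7)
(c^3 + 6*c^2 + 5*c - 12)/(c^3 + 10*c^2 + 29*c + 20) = (c^2 + 2*c - 3)/(c^2 + 6*c + 5)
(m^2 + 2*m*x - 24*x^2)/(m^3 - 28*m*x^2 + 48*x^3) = 1/(m - 2*x)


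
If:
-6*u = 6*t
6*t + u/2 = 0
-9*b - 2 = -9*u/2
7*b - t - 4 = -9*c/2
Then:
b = -2/9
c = 100/81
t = 0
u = 0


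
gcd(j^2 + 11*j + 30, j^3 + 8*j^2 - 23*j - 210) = j + 6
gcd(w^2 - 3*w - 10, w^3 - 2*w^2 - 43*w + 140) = w - 5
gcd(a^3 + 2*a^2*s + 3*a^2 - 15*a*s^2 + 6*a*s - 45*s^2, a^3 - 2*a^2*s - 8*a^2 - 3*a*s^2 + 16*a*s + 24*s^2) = -a + 3*s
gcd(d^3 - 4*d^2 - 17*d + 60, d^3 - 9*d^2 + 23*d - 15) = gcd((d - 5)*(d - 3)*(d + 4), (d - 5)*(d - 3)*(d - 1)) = d^2 - 8*d + 15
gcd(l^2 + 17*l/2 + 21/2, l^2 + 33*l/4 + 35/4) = l + 7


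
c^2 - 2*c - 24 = (c - 6)*(c + 4)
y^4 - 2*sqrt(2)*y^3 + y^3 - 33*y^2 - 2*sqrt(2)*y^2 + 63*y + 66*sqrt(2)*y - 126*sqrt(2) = (y - 3)^2*(y + 7)*(y - 2*sqrt(2))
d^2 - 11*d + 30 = (d - 6)*(d - 5)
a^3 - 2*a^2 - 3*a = a*(a - 3)*(a + 1)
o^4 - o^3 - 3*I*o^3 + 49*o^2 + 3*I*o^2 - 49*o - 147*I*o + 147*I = (o - 1)*(o - 7*I)*(o - 3*I)*(o + 7*I)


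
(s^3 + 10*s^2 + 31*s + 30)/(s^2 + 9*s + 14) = (s^2 + 8*s + 15)/(s + 7)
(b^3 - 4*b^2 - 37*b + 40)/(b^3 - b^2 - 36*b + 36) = (b^2 - 3*b - 40)/(b^2 - 36)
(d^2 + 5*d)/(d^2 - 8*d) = (d + 5)/(d - 8)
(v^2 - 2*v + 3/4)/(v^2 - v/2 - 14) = (-4*v^2 + 8*v - 3)/(2*(-2*v^2 + v + 28))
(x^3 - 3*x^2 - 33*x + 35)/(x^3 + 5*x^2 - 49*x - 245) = (x - 1)/(x + 7)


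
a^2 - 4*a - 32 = (a - 8)*(a + 4)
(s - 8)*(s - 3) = s^2 - 11*s + 24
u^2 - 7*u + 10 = (u - 5)*(u - 2)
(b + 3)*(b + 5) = b^2 + 8*b + 15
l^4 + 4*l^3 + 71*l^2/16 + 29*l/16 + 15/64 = (l + 1/4)*(l + 1/2)*(l + 3/4)*(l + 5/2)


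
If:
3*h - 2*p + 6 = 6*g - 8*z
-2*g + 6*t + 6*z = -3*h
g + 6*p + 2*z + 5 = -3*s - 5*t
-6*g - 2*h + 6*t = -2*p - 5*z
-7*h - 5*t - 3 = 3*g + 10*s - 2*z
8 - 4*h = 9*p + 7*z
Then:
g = -38966/11197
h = 155258/33591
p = 78634/33591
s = -131392/33591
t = 34835/33591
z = -151430/33591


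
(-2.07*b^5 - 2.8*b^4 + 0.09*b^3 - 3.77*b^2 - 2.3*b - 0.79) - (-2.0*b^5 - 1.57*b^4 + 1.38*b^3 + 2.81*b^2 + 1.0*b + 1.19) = -0.0699999999999998*b^5 - 1.23*b^4 - 1.29*b^3 - 6.58*b^2 - 3.3*b - 1.98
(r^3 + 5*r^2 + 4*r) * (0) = 0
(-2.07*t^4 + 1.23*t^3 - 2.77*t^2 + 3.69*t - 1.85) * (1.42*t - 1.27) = -2.9394*t^5 + 4.3755*t^4 - 5.4955*t^3 + 8.7577*t^2 - 7.3133*t + 2.3495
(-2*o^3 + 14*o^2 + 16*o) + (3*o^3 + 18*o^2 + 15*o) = o^3 + 32*o^2 + 31*o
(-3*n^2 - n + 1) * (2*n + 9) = -6*n^3 - 29*n^2 - 7*n + 9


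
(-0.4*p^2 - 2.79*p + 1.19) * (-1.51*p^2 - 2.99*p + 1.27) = 0.604*p^4 + 5.4089*p^3 + 6.0372*p^2 - 7.1014*p + 1.5113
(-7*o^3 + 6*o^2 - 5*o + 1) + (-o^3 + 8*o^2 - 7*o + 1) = -8*o^3 + 14*o^2 - 12*o + 2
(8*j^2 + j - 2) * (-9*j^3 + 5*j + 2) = -72*j^5 - 9*j^4 + 58*j^3 + 21*j^2 - 8*j - 4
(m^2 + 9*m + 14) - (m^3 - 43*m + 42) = -m^3 + m^2 + 52*m - 28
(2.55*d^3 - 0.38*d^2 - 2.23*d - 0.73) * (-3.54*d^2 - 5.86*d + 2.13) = -9.027*d^5 - 13.5978*d^4 + 15.5525*d^3 + 14.8426*d^2 - 0.472099999999999*d - 1.5549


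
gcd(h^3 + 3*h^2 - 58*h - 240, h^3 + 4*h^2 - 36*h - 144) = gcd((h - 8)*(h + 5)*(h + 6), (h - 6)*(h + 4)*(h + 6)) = h + 6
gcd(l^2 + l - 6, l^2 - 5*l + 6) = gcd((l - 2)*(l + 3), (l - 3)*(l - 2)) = l - 2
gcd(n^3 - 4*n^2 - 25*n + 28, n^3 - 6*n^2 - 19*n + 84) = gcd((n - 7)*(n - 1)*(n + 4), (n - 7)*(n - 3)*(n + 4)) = n^2 - 3*n - 28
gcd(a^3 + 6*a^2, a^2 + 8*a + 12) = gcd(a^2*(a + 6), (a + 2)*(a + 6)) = a + 6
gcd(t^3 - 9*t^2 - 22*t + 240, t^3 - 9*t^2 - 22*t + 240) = t^3 - 9*t^2 - 22*t + 240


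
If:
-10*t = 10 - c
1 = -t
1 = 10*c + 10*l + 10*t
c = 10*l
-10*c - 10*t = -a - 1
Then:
No Solution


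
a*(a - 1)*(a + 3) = a^3 + 2*a^2 - 3*a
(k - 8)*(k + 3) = k^2 - 5*k - 24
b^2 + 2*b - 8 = (b - 2)*(b + 4)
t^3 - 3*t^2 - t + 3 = (t - 3)*(t - 1)*(t + 1)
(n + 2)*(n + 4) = n^2 + 6*n + 8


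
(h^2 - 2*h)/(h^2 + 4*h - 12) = h/(h + 6)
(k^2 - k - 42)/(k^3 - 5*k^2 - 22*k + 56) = (k + 6)/(k^2 + 2*k - 8)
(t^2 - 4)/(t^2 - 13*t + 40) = (t^2 - 4)/(t^2 - 13*t + 40)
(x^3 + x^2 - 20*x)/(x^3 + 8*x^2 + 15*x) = (x - 4)/(x + 3)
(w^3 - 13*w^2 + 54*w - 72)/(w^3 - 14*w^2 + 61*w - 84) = (w - 6)/(w - 7)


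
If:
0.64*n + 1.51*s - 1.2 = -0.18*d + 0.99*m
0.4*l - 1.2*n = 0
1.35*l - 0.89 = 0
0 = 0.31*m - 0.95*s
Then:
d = 8.46594982078853*s + 5.88532235939643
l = 0.66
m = 3.06451612903226*s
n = 0.22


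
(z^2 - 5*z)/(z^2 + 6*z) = (z - 5)/(z + 6)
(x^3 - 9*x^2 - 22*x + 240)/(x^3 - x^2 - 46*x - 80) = (x - 6)/(x + 2)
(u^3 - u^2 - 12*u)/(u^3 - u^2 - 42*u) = (-u^2 + u + 12)/(-u^2 + u + 42)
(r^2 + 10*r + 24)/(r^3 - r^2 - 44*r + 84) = (r^2 + 10*r + 24)/(r^3 - r^2 - 44*r + 84)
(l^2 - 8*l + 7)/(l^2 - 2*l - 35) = (l - 1)/(l + 5)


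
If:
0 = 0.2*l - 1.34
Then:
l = 6.70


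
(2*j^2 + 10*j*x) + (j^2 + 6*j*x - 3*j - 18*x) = 3*j^2 + 16*j*x - 3*j - 18*x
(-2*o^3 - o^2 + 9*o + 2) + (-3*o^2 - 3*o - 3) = -2*o^3 - 4*o^2 + 6*o - 1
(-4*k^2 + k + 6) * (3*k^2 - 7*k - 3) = -12*k^4 + 31*k^3 + 23*k^2 - 45*k - 18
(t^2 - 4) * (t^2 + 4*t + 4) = t^4 + 4*t^3 - 16*t - 16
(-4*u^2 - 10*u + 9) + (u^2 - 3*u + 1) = -3*u^2 - 13*u + 10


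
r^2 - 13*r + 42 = (r - 7)*(r - 6)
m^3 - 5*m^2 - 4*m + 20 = (m - 5)*(m - 2)*(m + 2)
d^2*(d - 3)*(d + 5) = d^4 + 2*d^3 - 15*d^2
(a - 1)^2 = a^2 - 2*a + 1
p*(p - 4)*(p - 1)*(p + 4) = p^4 - p^3 - 16*p^2 + 16*p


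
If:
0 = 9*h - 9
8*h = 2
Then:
No Solution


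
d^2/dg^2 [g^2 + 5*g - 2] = 2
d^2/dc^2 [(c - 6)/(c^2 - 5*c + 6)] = 2*((11 - 3*c)*(c^2 - 5*c + 6) + (c - 6)*(2*c - 5)^2)/(c^2 - 5*c + 6)^3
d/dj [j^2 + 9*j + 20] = 2*j + 9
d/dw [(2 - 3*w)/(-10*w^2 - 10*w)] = (-3*w^2 + 4*w + 2)/(10*w^2*(w^2 + 2*w + 1))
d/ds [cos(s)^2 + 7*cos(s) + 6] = -(2*cos(s) + 7)*sin(s)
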